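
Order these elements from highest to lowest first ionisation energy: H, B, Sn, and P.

H is in period 1, group 1; B is in period 2, group 13; P is in period 3, group 15; Sn is in period 5, group 14.
Across a period the outer electron is held more tightly (higher IE₁); down a group it sits in a higher shell, more shielded, and comes off more easily.
Neither a single period nor a single group — weigh both effects.
B > Sn: period and group pull opposite ways; the down-group shift dominates (801 vs 709 kJ/mol).
P > B: period and group pull opposite ways; the across-period shift dominates (1012 vs 801 kJ/mol).
H > P: period and group pull opposite ways; the down-group shift dominates (1312 vs 1012 kJ/mol).
Tabulated first ionization energy (kJ/mol): H 1312, B 801, P 1012, Sn 709.
So from highest to lowest: H > P > B > Sn.

H > P > B > Sn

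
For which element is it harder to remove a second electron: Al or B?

After 1 electron has been removed, what remains? Al⁺ still has 2 valence electrons; B⁺ still has 2 valence electrons.
All are still removing valence electrons, so compare the +1 ions as you would atoms: IE_2 generally rises across a period (higher Z_eff) and falls down a group (larger shell), subject to the usual subshell exceptions.
Valence configurations: Al⁺ [Ne]3s², B⁺ [He]2s².
Tabulated IE_2 (kJ/mol): Al 1817, B 2427.
Putting it together, IE_2: Al < B.

B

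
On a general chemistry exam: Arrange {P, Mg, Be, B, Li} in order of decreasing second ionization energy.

Li, B, P, Be, Mg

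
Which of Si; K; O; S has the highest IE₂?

O

The second ionization energy removes an electron from the +1 ion. For each element: Si⁺ still has 3 valence electrons; K⁺ is the bare [Ar] core; O⁺ still has 5 valence electrons; S⁺ still has 5 valence electrons.
Usually core removal costs more than valence removal, but here the competition is close: a tightly held n=2 valence electron can cost more to remove than an n=3 core electron, so the actual values have to decide it.
Valence configurations: Si⁺ [Ne]3s²3p¹, O⁺ [He]2s²2p³, S⁺ [Ne]3s²3p³.
Tabulated IE_2 (kJ/mol): Si 1577, K 3052, O 3388, S 2252.
Putting it together, IE_2: Si < S < K < O.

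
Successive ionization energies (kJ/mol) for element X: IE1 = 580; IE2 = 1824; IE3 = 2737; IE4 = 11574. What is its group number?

Group 13

Look for the largest jump between consecutive ionization energies: IE4/IE3 ≈ 4.2, far larger than any earlier ratio.
That jump marks the point where a core electron is being removed. So the atom has 3 valence electrons.
A main-group element with 3 valence electrons is in group 13.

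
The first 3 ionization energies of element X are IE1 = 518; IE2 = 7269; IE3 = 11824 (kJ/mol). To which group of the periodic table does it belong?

Group 1

Look for the largest jump between consecutive ionization energies: IE2/IE1 ≈ 14.0, far larger than any earlier ratio.
That jump marks the point where a core electron is being removed. So the atom has 1 valence electron.
A main-group element with 1 valence electron is in group 1.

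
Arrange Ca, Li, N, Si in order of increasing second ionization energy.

The second ionization energy removes an electron from the +1 ion. For each element: Ca⁺ still has 1 valence electron; Li⁺ is the bare [He] core; N⁺ still has 4 valence electrons; Si⁺ still has 3 valence electrons.
Core electrons are held far more tightly than valence electrons, so Li tops the IE_2 order.
Valence configurations: Ca⁺ [Ar]4s¹, N⁺ [He]2s²2p², Si⁺ [Ne]3s²3p¹.
The numbers (kJ/mol): Ca 1145, Li 7298, N 2856, Si 1577.
Hence IE_2: Ca < Si < N < Li.

Ca, Si, N, Li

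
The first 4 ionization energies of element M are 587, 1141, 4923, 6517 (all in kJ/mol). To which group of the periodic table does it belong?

Look for the largest jump between consecutive ionization energies: IE3/IE2 ≈ 4.3, far larger than any earlier ratio.
That jump marks the point where a core electron is being removed. So the atom has 2 valence electrons.
A main-group element with 2 valence electrons is in group 2.

Group 2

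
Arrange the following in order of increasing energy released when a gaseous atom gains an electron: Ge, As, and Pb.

Atoms with high Z_eff and room in the valence shell (especially the halogens) have the most exothermic electron affinities.
Here both period and group differ, so the two effects have to be weighed against each other.
As > Pb: both effects reinforce here, so As is clearly the higher of the two.
Ge > As: this pair runs against the simple trend — see the exception note.
Note the exception: Ge has a higher electron affinity than As, contrary to the simple trend — adding an electron to As's half-filled 4p³ is unfavourable, so Ge (4p²) has the more exothermic EA.
For reference (kJ/mol): Ge 119, As 78, Pb 35.
So from lowest to highest: Pb < As < Ge.

Pb, As, Ge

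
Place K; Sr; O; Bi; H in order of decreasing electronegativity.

H is in period 1, group 1; O is in period 2, group 16; K is in period 4, group 1; Sr is in period 5, group 2; Bi is in period 6, group 15.
Atoms toward the upper right of the periodic table pull bonding electrons most strongly.
Here both period and group differ, so the two effects have to be weighed against each other.
Sr > K: period and group pull opposite ways; the across-period shift dominates (0.95 vs 0.82).
Bi > Sr: period and group pull opposite ways; the across-period shift dominates (2.02 vs 0.95).
H > Bi: period and group pull opposite ways; the down-group shift dominates (2.20 vs 2.02).
O > H: the two effects oppose for this pair; the across-period effect wins (3.44 vs 2.20).
Approximate values (Pauling): H 2.20, O 3.44, K 0.82, Sr 0.95, Bi 2.02.
So from highest to lowest: O > H > Bi > Sr > K.

O, H, Bi, Sr, K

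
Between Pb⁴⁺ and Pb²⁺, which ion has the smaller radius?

Both ions have Z = 82 protons, but Pb⁴⁺ has lost more electrons, so its remaining electrons feel a larger effective nuclear charge per electron and are pulled in more tightly.
Higher positive charge → smaller ion, so Pb²⁺ > Pb⁴⁺.

Pb⁴⁺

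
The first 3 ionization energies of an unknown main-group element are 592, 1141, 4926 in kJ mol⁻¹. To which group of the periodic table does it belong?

Group 2

Look for the largest jump between consecutive ionization energies: IE3/IE2 ≈ 4.3, far larger than any earlier ratio.
That jump marks the point where a core electron is being removed. So the atom has 2 valence electrons.
A main-group element with 2 valence electrons is in group 2.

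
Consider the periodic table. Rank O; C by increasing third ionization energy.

IE_3 is the cost of taking one more electron from the +2 cation: O²⁺ still has 4 valence electrons; C²⁺ still has 2 valence electrons.
All are still removing valence electrons, so compare the +2 ions as you would atoms: IE_3 generally rises across a period (higher Z_eff) and falls down a group (larger shell), subject to the usual subshell exceptions.
Valence configurations: O²⁺ [He]2s²2p², C²⁺ [He]2s².
The numbers (kJ/mol): O 5300, C 4620.
So the third ionization energies run C < O.

C, O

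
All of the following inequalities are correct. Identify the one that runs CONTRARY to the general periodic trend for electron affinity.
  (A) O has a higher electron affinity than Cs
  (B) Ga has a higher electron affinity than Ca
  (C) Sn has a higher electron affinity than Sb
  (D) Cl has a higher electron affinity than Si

(C)

The general trend: electron affinity increases across a period and decreases down a group.
(A) O (period 2, group 16) vs Cs (period 6, group 1): the stated order agrees with the simple trend.
(B) Ga (period 4, group 13) vs Ca (period 4, group 2): the stated order agrees with the simple trend.
(C) Sn (period 5, group 14) vs Sb (period 5, group 15): the stated order contradicts the simple trend.
(D) Cl (period 3, group 17) vs Si (period 3, group 14): the stated order agrees with the simple trend.
The exception is (C): adding an electron to Sb's half-filled 5p³ is unfavourable, so Sn has the more exothermic EA.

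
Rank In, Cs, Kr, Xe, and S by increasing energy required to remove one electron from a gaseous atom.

Cs < In < S < Xe < Kr

First ionization energy rises across a period (greater Z_eff holds electrons more tightly) and falls down a group (valence electrons are farther from the nucleus).
Here both period and group differ, so the two effects have to be weighed against each other.
In > Cs: relative to Cs, both the across-period and down-group shifts push In's first ionization energy up.
S > In: relative to In, both the across-period and down-group shifts push S's first ionization energy up.
Xe > S: the two effects oppose for this pair; the across-period effect wins (1170 vs 1000 kJ/mol).
Kr > Xe: Kr sits above Xe in group 18, so the down-group effect alone puts Kr higher.
Approximate values (kJ/mol): S 1000, Kr 1351, In 558, Xe 1170, Cs 376.
So from lowest to highest: Cs < In < S < Xe < Kr.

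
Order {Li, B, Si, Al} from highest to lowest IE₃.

Li > B > Si > Al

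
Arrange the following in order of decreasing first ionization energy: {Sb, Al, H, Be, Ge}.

H > Be > Sb > Ge > Al

Across a period the outer electron is held more tightly (higher IE₁); down a group it sits in a higher shell, more shielded, and comes off more easily.
A diagonal step moves right (one effect) and down (the opposite effect) at once.
Ge > Al: the two effects oppose for this pair; the across-period effect wins (762 vs 578 kJ/mol).
Sb > Ge: period and group pull opposite ways; the across-period shift dominates (831 vs 762 kJ/mol).
Be > Sb: the two effects oppose for this pair; the down-group effect wins (900 vs 831 kJ/mol).
H > Be: the two effects oppose for this pair; the down-group effect wins (1312 vs 900 kJ/mol).
Tabulated first ionization energy (kJ/mol): H 1312, Be 900, Al 578, Ge 762, Sb 831.
So from highest to lowest: H > Be > Sb > Ge > Al.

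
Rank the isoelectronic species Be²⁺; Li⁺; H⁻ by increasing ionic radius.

All of these have 2 electrons, so size is governed by nuclear charge alone: the more protons, the stronger the pull on the same electron cloud, and the smaller the ion.
Nuclear charges: Be²⁺ (Z=4), Li⁺ (Z=3), H⁻ (Z=1).
Smallest to largest: Be²⁺ < Li⁺ < H⁻.

Be²⁺ < Li⁺ < H⁻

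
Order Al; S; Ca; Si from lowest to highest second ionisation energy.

Ca, Si, Al, S

After 1 electron has been removed, what remains? Al⁺ still has 2 valence electrons; S⁺ still has 5 valence electrons; Ca⁺ still has 1 valence electron; Si⁺ still has 3 valence electrons.
All are still removing valence electrons, so compare the +1 ions as you would atoms: IE_2 generally rises across a period (higher Z_eff) and falls down a group (larger shell), subject to the usual subshell exceptions.
Valence configurations: Al⁺ [Ne]3s², S⁺ [Ne]3s²3p³, Ca⁺ [Ar]4s¹, Si⁺ [Ne]3s²3p¹.
Si⁺ loses a lone 3p electron whereas Al⁺ must break into a filled 3s² pair, so IE_2(Al) > IE_2(Si) even though Si has the higher nuclear charge.
Approximate IE_2 values (kJ/mol): Al 1817, S 2252, Ca 1145, Si 1577.
Overall IE_2 order: Ca < Si < Al < S.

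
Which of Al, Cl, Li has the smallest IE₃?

Consider each +2 ion: Al²⁺ still has 1 valence electron; Cl²⁺ still has 5 valence electrons; Li²⁺ is already 1 electron into the core.
Core electrons are held far more tightly than valence electrons, so Li tops the IE_3 order.
Valence configurations: Al²⁺ [Ne]3s¹, Cl²⁺ [Ne]3s²3p³.
Approximate IE_3 values (kJ/mol): Al 2745, Cl 3822, Li 11815.
Putting it together, IE_3: Al < Cl < Li.

Al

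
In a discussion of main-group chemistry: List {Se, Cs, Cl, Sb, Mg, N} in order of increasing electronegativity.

Smaller atoms with higher effective nuclear charge are more electronegative.
Here both period and group differ, so the two effects have to be weighed against each other.
Mg > Cs: both effects reinforce here, so Mg is clearly the higher of the two.
Sb > Mg: the two effects oppose for this pair; the across-period effect wins (2.05 vs 1.31).
Se > Sb: both effects reinforce here, so Se is clearly the higher of the two.
N > Se: the two effects oppose for this pair; the down-group effect wins (3.04 vs 2.55).
Cl > N: period and group pull opposite ways; the across-period shift dominates (3.16 vs 3.04).
For reference (Pauling): N 3.04, Mg 1.31, Cl 3.16, Se 2.55, Sb 2.05, Cs 0.79.
So from lowest to highest: Cs < Mg < Sb < Se < N < Cl.

Cs, Mg, Sb, Se, N, Cl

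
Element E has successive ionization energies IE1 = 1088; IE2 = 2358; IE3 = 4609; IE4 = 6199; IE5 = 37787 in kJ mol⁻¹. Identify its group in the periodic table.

Look for the largest jump between consecutive ionization energies: IE5/IE4 ≈ 6.1, far larger than any earlier ratio.
That jump marks the point where a core electron is being removed. So the atom has 4 valence electrons.
A main-group element with 4 valence electrons is in group 14.

Group 14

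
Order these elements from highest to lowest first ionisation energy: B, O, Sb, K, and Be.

Be is in period 2, group 2; B is in period 2, group 13; O is in period 2, group 16; K is in period 4, group 1; Sb is in period 5, group 15.
First ionization energy rises across a period (greater Z_eff holds electrons more tightly) and falls down a group (valence electrons are farther from the nucleus).
These span different periods and groups, so the two trends combine.
B > K: both effects reinforce here, so B is clearly the higher of the two.
Sb > B: the two effects oppose for this pair; the across-period effect wins (831 vs 801 kJ/mol).
Be > Sb: the two effects oppose for this pair; the down-group effect wins (900 vs 831 kJ/mol).
O > Be: both are in period 2; the period trend gives O the larger value.
Note the exception: Be has a higher first ionization energy than B, contrary to the simple trend — removing B's lone 2p electron is easier than breaking Be's filled 2s².
Approximate values (kJ/mol): Be 900, B 801, O 1314, K 419, Sb 831.
So from highest to lowest: O > Be > Sb > B > K.

O > Be > Sb > B > K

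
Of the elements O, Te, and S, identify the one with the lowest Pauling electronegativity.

Te

O is in period 2, group 16; S is in period 3, group 16; Te is in period 5, group 16.
Atoms toward the upper right of the periodic table pull bonding electrons most strongly.
All are in group 16, so electronegativity increases up the group.
The lowest Pauling electronegativity among these belongs to Te.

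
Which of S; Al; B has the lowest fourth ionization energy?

IE_4 is the cost of taking one more electron from the +3 cation: S³⁺ still has 3 valence electrons; Al³⁺ is the bare [Ne] core; B³⁺ is the bare [He] core.
Breaking into a closed-shell core is much more expensive than removing a leftover valence electron — Al and B have the largest IE_4 here.
Approximate IE_4 values (kJ/mol): S 4556, Al 11577, B 25026.
Hence IE_4: S < Al < B.

S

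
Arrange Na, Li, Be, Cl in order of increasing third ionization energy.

Cl < Na < Li < Be

The third ionization energy removes an electron from the +2 ion. For each element: Na²⁺ is already 1 electron into the core; Li²⁺ is already 1 electron into the core; Be²⁺ is the bare [He] core; Cl²⁺ still has 5 valence electrons.
Pulling an electron out of a noble-gas core costs far more than removing a remaining valence electron, so Na, Li and Be sit at the high end of IE_3.
Tabulated IE_3 (kJ/mol): Na 6910, Li 11815, Be 14849, Cl 3822.
Overall IE_3 order: Cl < Na < Li < Be.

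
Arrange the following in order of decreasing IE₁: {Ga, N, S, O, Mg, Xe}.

N is in period 2, group 15; O is in period 2, group 16; Mg is in period 3, group 2; S is in period 3, group 16; Ga is in period 4, group 13; Xe is in period 5, group 18.
IE₁ increases left→right with effective nuclear charge and decreases top→bottom as the valence shell moves farther out.
Here both period and group differ, so the two effects have to be weighed against each other.
Mg > Ga: period and group pull opposite ways; the down-group shift dominates (738 vs 579 kJ/mol).
S > Mg: S lies to the right of Mg in period 3, so the across-period effect alone puts S higher.
Xe > S: period and group pull opposite ways; the across-period shift dominates (1170 vs 1000 kJ/mol).
O > Xe: the two effects oppose for this pair; the down-group effect wins (1314 vs 1170 kJ/mol).
N > O: this pair runs against the simple trend — see the exception note.
Note the exception: N has a higher first ionization energy than O, contrary to the simple trend — pairing an electron in O's 2p⁴ costs repulsion energy, so O ionizes more easily than half-filled N (2p³).
Approximate values (kJ/mol): N 1402, O 1314, Mg 738, S 1000, Ga 579, Xe 1170.
So from highest to lowest: N > O > Xe > S > Mg > Ga.

N, O, Xe, S, Mg, Ga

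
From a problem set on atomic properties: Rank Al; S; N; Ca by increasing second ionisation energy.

Ca < Al < S < N

Consider each +1 ion: Al⁺ still has 2 valence electrons; S⁺ still has 5 valence electrons; N⁺ still has 4 valence electrons; Ca⁺ still has 1 valence electron.
All are still removing valence electrons, so compare the +1 ions as you would atoms: IE_2 generally rises across a period (higher Z_eff) and falls down a group (larger shell), subject to the usual subshell exceptions.
Valence configurations: Al⁺ [Ne]3s², S⁺ [Ne]3s²3p³, N⁺ [He]2s²2p², Ca⁺ [Ar]4s¹.
The numbers (kJ/mol): Al 1817, S 2252, N 2856, Ca 1145.
So the second ionization energies run Ca < Al < S < N.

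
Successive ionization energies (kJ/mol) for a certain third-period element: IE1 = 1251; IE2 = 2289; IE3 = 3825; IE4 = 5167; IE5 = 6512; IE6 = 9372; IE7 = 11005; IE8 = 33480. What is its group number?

Group 17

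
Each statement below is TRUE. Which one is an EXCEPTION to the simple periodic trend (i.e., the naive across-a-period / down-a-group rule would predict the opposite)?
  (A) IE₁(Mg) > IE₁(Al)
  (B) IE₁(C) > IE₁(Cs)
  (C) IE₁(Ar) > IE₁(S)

(A)

The general trend: first ionization energy increases across a period and decreases down a group.
(A) Mg (period 3, group 2) vs Al (period 3, group 13): the stated order contradicts the simple trend.
(B) C (period 2, group 14) vs Cs (period 6, group 1): the stated order agrees with the simple trend.
(C) Ar (period 3, group 18) vs S (period 3, group 16): the stated order agrees with the simple trend.
The exception is (A): Al's single 3p electron is easier to remove than one from Mg's filled 3s².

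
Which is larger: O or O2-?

Forming O2- adds 2 electrons to O. More electron–electron repulsion in the same shell, with unchanged nuclear charge, lets the cloud expand.
An anion is larger than its parent atom: O2- > O.

O2-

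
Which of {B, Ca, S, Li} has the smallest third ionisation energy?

S

After 2 electrons have been removed, what remains? B²⁺ still has 1 valence electron; Ca²⁺ is the bare [Ar] core; S²⁺ still has 4 valence electrons; Li²⁺ is already 1 electron into the core.
Core electrons are held far more tightly than valence electrons, so Ca and Li top the IE_3 order.
Valence configurations: B²⁺ [He]2s¹, S²⁺ [Ne]3s²3p².
Approximate IE_3 values (kJ/mol): B 3660, Ca 4912, S 3357, Li 11815.
Putting it together, IE_3: S < B < Ca < Li.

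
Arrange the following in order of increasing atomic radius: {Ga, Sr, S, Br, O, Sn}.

Radius decreases left→right (rising Z_eff, same n) and increases top→bottom (higher n).
Neither a single period nor a single group — weigh both effects.
S > O: S sits below O in group 16, so the down-group effect alone puts S larger.
Br > S: the two effects oppose for this pair; the down-group effect wins (114 vs 103 pm).
Ga > Br: both are in period 4; the period trend gives Ga the larger value.
Sn > Ga: the two effects oppose for this pair; the down-group effect wins (140 vs 124 pm).
Sr > Sn: both are in period 5; the period trend gives Sr the larger value.
Tabulated atomic radius (pm): O 63, S 103, Ga 124, Br 114, Sr 185, Sn 140.
So from smallest to largest: O < S < Br < Ga < Sn < Sr.

O, S, Br, Ga, Sn, Sr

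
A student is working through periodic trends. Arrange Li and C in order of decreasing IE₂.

The second ionization energy removes an electron from the +1 ion. For each element: Li⁺ is the bare [He] core; C⁺ still has 3 valence electrons.
Breaking into a closed-shell core is much more expensive than removing a leftover valence electron — Li has the largest IE_2 here.
Tabulated IE_2 (kJ/mol): Li 7298, C 2353.
So the second ionization energies run C < Li.

Li, C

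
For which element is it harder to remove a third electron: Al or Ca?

After 2 electrons have been removed, what remains? Al²⁺ still has 1 valence electron; Ca²⁺ is the bare [Ar] core.
Pulling an electron out of a noble-gas core costs far more than removing a remaining valence electron, so Ca sits at the high end of IE_3.
Approximate IE_3 values (kJ/mol): Al 2745, Ca 4912.
Overall IE_3 order: Al < Ca.

Ca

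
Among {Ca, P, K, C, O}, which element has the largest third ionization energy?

O

IE_3 is the cost of taking one more electron from the +2 cation: Ca²⁺ is the bare [Ar] core; P²⁺ still has 3 valence electrons; K²⁺ is already 1 electron into the core; C²⁺ still has 2 valence electrons; O²⁺ still has 4 valence electrons.
Usually core removal costs more than valence removal, but here the competition is close: a tightly held n=2 valence electron can cost more to remove than an n=3 core electron, so the actual values have to decide it.
Valence configurations: P²⁺ [Ne]3s²3p¹, C²⁺ [He]2s², O²⁺ [He]2s²2p².
Approximate IE_3 values (kJ/mol): Ca 4912, P 2914, K 4420, C 4620, O 5300.
So the third ionization energies run P < K < C < Ca < O.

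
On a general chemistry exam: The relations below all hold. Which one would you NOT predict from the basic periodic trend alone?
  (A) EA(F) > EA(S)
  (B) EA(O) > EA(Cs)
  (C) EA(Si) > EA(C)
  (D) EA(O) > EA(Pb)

The general trend: electron affinity increases across a period and decreases down a group.
(A) F (period 2, group 17) vs S (period 3, group 16): the stated order agrees with the simple trend.
(B) O (period 2, group 16) vs Cs (period 6, group 1): the stated order agrees with the simple trend.
(C) Si (period 3, group 14) vs C (period 2, group 14): the stated order contradicts the simple trend.
(D) O (period 2, group 16) vs Pb (period 6, group 14): the stated order agrees with the simple trend.
The exception is (C): Si's larger, more diffuse 3p orbitals accept an added electron slightly more readily than C's compact 2p.

(C)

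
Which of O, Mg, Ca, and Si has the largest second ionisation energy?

The second ionization energy removes an electron from the +1 ion. For each element: O⁺ still has 5 valence electrons; Mg⁺ still has 1 valence electron; Ca⁺ still has 1 valence electron; Si⁺ still has 3 valence electrons.
All are still removing valence electrons, so compare the +1 ions as you would atoms: IE_2 generally rises across a period (higher Z_eff) and falls down a group (larger shell), subject to the usual subshell exceptions.
Valence configurations: O⁺ [He]2s²2p³, Mg⁺ [Ne]3s¹, Ca⁺ [Ar]4s¹, Si⁺ [Ne]3s²3p¹.
Approximate IE_2 values (kJ/mol): O 3388, Mg 1451, Ca 1145, Si 1577.
Putting it together, IE_2: Ca < Mg < Si < O.

O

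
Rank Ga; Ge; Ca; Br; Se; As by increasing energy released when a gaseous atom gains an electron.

Ca < Ga < As < Ge < Se < Br

Ca is in period 4, group 2; Ga is in period 4, group 13; Ge is in period 4, group 14; As is in period 4, group 15; Se is in period 4, group 16; Br is in period 4, group 17.
Atoms with high Z_eff and room in the valence shell (especially the halogens) have the most exothermic electron affinities.
All lie in period 4; the across-period trend (electron affinity increases left to right) applies, with the exception below.
Note the exception: Ge has a higher electron affinity than As, contrary to the simple trend — adding an electron to As's half-filled 4p³ is unfavourable, so Ge (4p²) has the more exothermic EA.
For reference (kJ/mol): Ca 2, Ga 29, Ge 119, As 78, Se 195, Br 325.
So from lowest to highest: Ca < Ga < As < Ge < Se < Br.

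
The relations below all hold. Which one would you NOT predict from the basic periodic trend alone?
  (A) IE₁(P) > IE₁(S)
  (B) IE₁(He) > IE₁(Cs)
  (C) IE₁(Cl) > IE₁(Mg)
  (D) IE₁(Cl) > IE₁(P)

(A)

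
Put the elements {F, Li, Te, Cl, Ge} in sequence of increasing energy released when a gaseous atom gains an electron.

Li < Ge < Te < F < Cl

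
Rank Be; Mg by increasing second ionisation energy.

After 1 electron has been removed, what remains? Be⁺ still has 1 valence electron; Mg⁺ still has 1 valence electron.
All are still removing valence electrons, so compare the +1 ions as you would atoms: IE_2 generally rises across a period (higher Z_eff) and falls down a group (larger shell), subject to the usual subshell exceptions.
Valence configurations: Be⁺ [He]2s¹, Mg⁺ [Ne]3s¹.
The numbers (kJ/mol): Be 1757, Mg 1451.
Putting it together, IE_2: Mg < Be.

Mg, Be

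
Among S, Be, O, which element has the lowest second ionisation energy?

After 1 electron has been removed, what remains? S⁺ still has 5 valence electrons; Be⁺ still has 1 valence electron; O⁺ still has 5 valence electrons.
All are still removing valence electrons, so compare the +1 ions as you would atoms: IE_2 generally rises across a period (higher Z_eff) and falls down a group (larger shell), subject to the usual subshell exceptions.
Valence configurations: S⁺ [Ne]3s²3p³, Be⁺ [He]2s¹, O⁺ [He]2s²2p³.
Tabulated IE_2 (kJ/mol): S 2252, Be 1757, O 3388.
So the second ionization energies run Be < S < O.

Be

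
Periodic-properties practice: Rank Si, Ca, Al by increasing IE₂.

Ca, Si, Al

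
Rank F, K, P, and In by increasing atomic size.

F < P < In < K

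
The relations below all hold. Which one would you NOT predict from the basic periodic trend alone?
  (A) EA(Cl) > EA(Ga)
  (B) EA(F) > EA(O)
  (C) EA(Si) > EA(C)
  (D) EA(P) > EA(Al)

(C)

The general trend: electron affinity increases across a period and decreases down a group.
(A) Cl (period 3, group 17) vs Ga (period 4, group 13): the stated order agrees with the simple trend.
(B) F (period 2, group 17) vs O (period 2, group 16): the stated order agrees with the simple trend.
(C) Si (period 3, group 14) vs C (period 2, group 14): the stated order contradicts the simple trend.
(D) P (period 3, group 15) vs Al (period 3, group 13): the stated order agrees with the simple trend.
The exception is (C): Si's larger, more diffuse 3p orbitals accept an added electron slightly more readily than C's compact 2p.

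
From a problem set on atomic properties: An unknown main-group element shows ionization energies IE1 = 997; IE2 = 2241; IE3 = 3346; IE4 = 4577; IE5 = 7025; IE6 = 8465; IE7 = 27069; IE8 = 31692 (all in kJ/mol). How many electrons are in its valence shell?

6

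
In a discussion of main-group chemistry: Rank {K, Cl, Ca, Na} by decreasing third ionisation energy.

Na > Ca > K > Cl

The third ionization energy removes an electron from the +2 ion. For each element: K²⁺ is already 1 electron into the core; Cl²⁺ still has 5 valence electrons; Ca²⁺ is the bare [Ar] core; Na²⁺ is already 1 electron into the core.
Core electrons are held far more tightly than valence electrons, so K, Ca and Na top the IE_3 order.
Tabulated IE_3 (kJ/mol): K 4420, Cl 3822, Ca 4912, Na 6910.
Putting it together, IE_3: Cl < K < Ca < Na.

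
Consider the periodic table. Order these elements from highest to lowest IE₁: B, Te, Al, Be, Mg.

Be > Te > B > Mg > Al

Be is in period 2, group 2; B is in period 2, group 13; Mg is in period 3, group 2; Al is in period 3, group 13; Te is in period 5, group 16.
IE₁ increases left→right with effective nuclear charge and decreases top→bottom as the valence shell moves farther out.
These span different periods and groups, so the two trends combine.
Mg > Al: this pair runs against the simple trend — see the exception note.
B > Mg: both effects reinforce here, so B is clearly the higher of the two.
Te > B: period and group pull opposite ways; the across-period shift dominates (869 vs 801 kJ/mol).
Be > Te: the two effects oppose for this pair; the down-group effect wins (900 vs 869 kJ/mol).
Note the exception: Mg has a higher first ionization energy than Al, contrary to the simple trend — Al's single 3p electron is easier to remove than one from Mg's filled 3s².
Note the exception: Be has a higher first ionization energy than B, contrary to the simple trend — removing B's lone 2p electron is easier than breaking Be's filled 2s².
For reference (kJ/mol): Be 900, B 801, Mg 738, Al 578, Te 869.
So from highest to lowest: Be > Te > B > Mg > Al.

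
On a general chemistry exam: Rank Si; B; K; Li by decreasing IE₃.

Li, K, B, Si

The third ionization energy removes an electron from the +2 ion. For each element: Si²⁺ still has 2 valence electrons; B²⁺ still has 1 valence electron; K²⁺ is already 1 electron into the core; Li²⁺ is already 1 electron into the core.
Breaking into a closed-shell core is much more expensive than removing a leftover valence electron — K and Li have the largest IE_3 here.
Valence configurations: Si²⁺ [Ne]3s², B²⁺ [He]2s¹.
Tabulated IE_3 (kJ/mol): Si 3232, B 3660, K 4420, Li 11815.
So the third ionization energies run Si < B < K < Li.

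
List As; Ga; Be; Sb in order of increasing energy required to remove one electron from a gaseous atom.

Ga, Sb, Be, As

Be is in period 2, group 2; Ga is in period 4, group 13; As is in period 4, group 15; Sb is in period 5, group 15.
First ionization energy rises across a period (greater Z_eff holds electrons more tightly) and falls down a group (valence electrons are farther from the nucleus).
Here both period and group differ, so the two effects have to be weighed against each other.
Sb > Ga: period and group pull opposite ways; the across-period shift dominates (831 vs 579 kJ/mol).
Be > Sb: period and group pull opposite ways; the down-group shift dominates (900 vs 831 kJ/mol).
As > Be: period and group pull opposite ways; the across-period shift dominates (947 vs 900 kJ/mol).
Approximate values (kJ/mol): Be 900, Ga 579, As 947, Sb 831.
So from lowest to highest: Ga < Sb < Be < As.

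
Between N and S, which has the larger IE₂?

N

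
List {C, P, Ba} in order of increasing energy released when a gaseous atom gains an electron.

C is in period 2, group 14; P is in period 3, group 15; Ba is in period 6, group 2.
EA tends to increase across a period and decrease down a group, though the pattern is less regular than for IE or radius.
Neither a single period nor a single group — weigh both effects.
P > Ba: relative to Ba, both the across-period and down-group shifts push P's electron affinity up.
C > P: period and group pull opposite ways; the down-group shift dominates (122 vs 72 kJ/mol).
Approximate values (kJ/mol): C 122, P 72, Ba 14.
So from lowest to highest: Ba < P < C.

Ba < P < C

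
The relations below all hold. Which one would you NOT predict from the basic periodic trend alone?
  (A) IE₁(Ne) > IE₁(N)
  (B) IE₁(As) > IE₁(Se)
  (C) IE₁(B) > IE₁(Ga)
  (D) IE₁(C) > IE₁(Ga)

(B)

The general trend: first ionization energy increases across a period and decreases down a group.
(A) Ne (period 2, group 18) vs N (period 2, group 15): the stated order agrees with the simple trend.
(B) As (period 4, group 15) vs Se (period 4, group 16): the stated order contradicts the simple trend.
(C) B (period 2, group 13) vs Ga (period 4, group 13): the stated order agrees with the simple trend.
(D) C (period 2, group 14) vs Ga (period 4, group 13): the stated order agrees with the simple trend.
The exception is (B): Se (4p⁴) ionizes more easily than half-filled As (4p³).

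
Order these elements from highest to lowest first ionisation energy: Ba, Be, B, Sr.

Across a period the outer electron is held more tightly (higher IE₁); down a group it sits in a higher shell, more shielded, and comes off more easily.
Neither a single period nor a single group — weigh both effects.
Sr > Ba: they share group 2; the group trend gives Sr the larger value.
B > Sr: relative to Sr, both the across-period and down-group shifts push B's first ionization energy up.
Be > B: this pair runs against the simple trend — see the exception note.
Note the exception: Be has a higher first ionization energy than B, contrary to the simple trend — removing B's lone 2p electron is easier than breaking Be's filled 2s².
Approximate values (kJ/mol): Be 900, B 801, Sr 550, Ba 503.
So from highest to lowest: Be > B > Sr > Ba.

Be, B, Sr, Ba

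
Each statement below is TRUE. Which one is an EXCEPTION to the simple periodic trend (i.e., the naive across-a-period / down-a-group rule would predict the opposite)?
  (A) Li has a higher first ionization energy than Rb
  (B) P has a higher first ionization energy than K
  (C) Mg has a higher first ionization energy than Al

(C)

The general trend: first ionization energy increases across a period and decreases down a group.
(A) Li (period 2, group 1) vs Rb (period 5, group 1): the stated order agrees with the simple trend.
(B) P (period 3, group 15) vs K (period 4, group 1): the stated order agrees with the simple trend.
(C) Mg (period 3, group 2) vs Al (period 3, group 13): the stated order contradicts the simple trend.
The exception is (C): Al's single 3p electron is easier to remove than one from Mg's filled 3s².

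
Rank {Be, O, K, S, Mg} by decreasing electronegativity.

O, S, Be, Mg, K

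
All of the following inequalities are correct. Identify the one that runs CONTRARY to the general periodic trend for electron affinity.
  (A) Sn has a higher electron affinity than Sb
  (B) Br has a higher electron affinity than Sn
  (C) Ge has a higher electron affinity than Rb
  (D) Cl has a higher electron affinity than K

(A)

The general trend: electron affinity increases across a period and decreases down a group.
(A) Sn (period 5, group 14) vs Sb (period 5, group 15): the stated order contradicts the simple trend.
(B) Br (period 4, group 17) vs Sn (period 5, group 14): the stated order agrees with the simple trend.
(C) Ge (period 4, group 14) vs Rb (period 5, group 1): the stated order agrees with the simple trend.
(D) Cl (period 3, group 17) vs K (period 4, group 1): the stated order agrees with the simple trend.
The exception is (A): adding an electron to Sb's half-filled 5p³ is unfavourable, so Sn has the more exothermic EA.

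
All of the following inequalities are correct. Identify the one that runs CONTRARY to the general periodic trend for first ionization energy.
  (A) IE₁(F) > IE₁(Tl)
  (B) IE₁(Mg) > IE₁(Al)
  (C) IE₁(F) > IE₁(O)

(B)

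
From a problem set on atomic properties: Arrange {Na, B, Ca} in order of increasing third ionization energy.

Consider each +2 ion: Na²⁺ is already 1 electron into the core; B²⁺ still has 1 valence electron; Ca²⁺ is the bare [Ar] core.
Breaking into a closed-shell core is much more expensive than removing a leftover valence electron — Ca and Na have the largest IE_3 here.
Tabulated IE_3 (kJ/mol): Na 6910, B 3660, Ca 4912.
Overall IE_3 order: B < Ca < Na.

B < Ca < Na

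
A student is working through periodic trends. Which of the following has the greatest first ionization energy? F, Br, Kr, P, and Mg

F

IE₁ increases left→right with effective nuclear charge and decreases top→bottom as the valence shell moves farther out.
Here both period and group differ, so the two effects have to be weighed against each other.
P > Mg: P lies to the right of Mg in period 3, so the across-period effect alone puts P higher.
Br > P: period and group pull opposite ways; the across-period shift dominates (1140 vs 1012 kJ/mol).
Kr > Br: both are in period 4; the period trend gives Kr the larger value.
F > Kr: period and group pull opposite ways; the down-group shift dominates (1681 vs 1351 kJ/mol).
Approximate values (kJ/mol): F 1681, Mg 738, P 1012, Br 1140, Kr 1351.
The greatest first ionization energy among these belongs to F.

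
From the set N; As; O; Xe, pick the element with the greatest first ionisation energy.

N

N is in period 2, group 15; O is in period 2, group 16; As is in period 4, group 15; Xe is in period 5, group 18.
IE₁ increases left→right with effective nuclear charge and decreases top→bottom as the valence shell moves farther out.
Neither a single period nor a single group — weigh both effects.
Xe > As: the two effects oppose for this pair; the across-period effect wins (1170 vs 947 kJ/mol).
O > Xe: period and group pull opposite ways; the down-group shift dominates (1314 vs 1170 kJ/mol).
N > O: this pair runs against the simple trend — see the exception note.
Note the exception: N has a higher first ionization energy than O, contrary to the simple trend — pairing an electron in O's 2p⁴ costs repulsion energy, so O ionizes more easily than half-filled N (2p³).
For reference (kJ/mol): N 1402, O 1314, As 947, Xe 1170.
The greatest first ionisation energy among these belongs to N.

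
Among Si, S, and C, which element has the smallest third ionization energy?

Consider each +2 ion: Si²⁺ still has 2 valence electrons; S²⁺ still has 4 valence electrons; C²⁺ still has 2 valence electrons.
All are still removing valence electrons, so compare the +2 ions as you would atoms: IE_3 generally rises across a period (higher Z_eff) and falls down a group (larger shell), subject to the usual subshell exceptions.
Valence configurations: Si²⁺ [Ne]3s², S²⁺ [Ne]3s²3p², C²⁺ [He]2s².
The numbers (kJ/mol): Si 3232, S 3357, C 4620.
Overall IE_3 order: Si < S < C.

Si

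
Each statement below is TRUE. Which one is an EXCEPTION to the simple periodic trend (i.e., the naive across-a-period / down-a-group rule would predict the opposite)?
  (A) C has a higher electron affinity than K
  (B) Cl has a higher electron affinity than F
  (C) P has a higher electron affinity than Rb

The general trend: electron affinity increases across a period and decreases down a group.
(A) C (period 2, group 14) vs K (period 4, group 1): the stated order agrees with the simple trend.
(B) Cl (period 3, group 17) vs F (period 2, group 17): the stated order contradicts the simple trend.
(C) P (period 3, group 15) vs Rb (period 5, group 1): the stated order agrees with the simple trend.
The exception is (B): F's small 2p subshell makes the incoming electron feel strong e⁻–e⁻ repulsion, so Cl actually releases more energy on gaining an electron.

(B)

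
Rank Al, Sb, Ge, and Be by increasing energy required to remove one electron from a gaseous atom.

Al < Ge < Sb < Be

Be is in period 2, group 2; Al is in period 3, group 13; Ge is in period 4, group 14; Sb is in period 5, group 15.
IE₁ increases left→right with effective nuclear charge and decreases top→bottom as the valence shell moves farther out.
These sit on a diagonal, where the across-period and down-group effects partly cancel.
Ge > Al: the two effects oppose for this pair; the across-period effect wins (762 vs 578 kJ/mol).
Sb > Ge: period and group pull opposite ways; the across-period shift dominates (831 vs 762 kJ/mol).
Be > Sb: period and group pull opposite ways; the down-group shift dominates (900 vs 831 kJ/mol).
Tabulated first ionization energy (kJ/mol): Be 900, Al 578, Ge 762, Sb 831.
So from lowest to highest: Al < Ge < Sb < Be.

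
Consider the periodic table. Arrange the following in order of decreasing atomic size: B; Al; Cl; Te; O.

Te, Al, Cl, B, O

Moving right in a period, electrons are added to the same shell under a stronger nuclear pull, so atoms get smaller; moving down, a new shell is opened and atoms get larger.
These span different periods and groups, so the two trends combine.
B > O: both are in period 2; the period trend gives B the larger value.
Cl > B: period and group pull opposite ways; the down-group shift dominates (99 vs 85 pm).
Al > Cl: Al lies to the left of Cl in period 3, so the across-period effect alone puts Al larger.
Te > Al: the two effects oppose for this pair; the down-group effect wins (136 vs 126 pm).
For reference (pm): B 85, O 63, Al 126, Cl 99, Te 136.
So from largest to smallest: Te > Al > Cl > B > O.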